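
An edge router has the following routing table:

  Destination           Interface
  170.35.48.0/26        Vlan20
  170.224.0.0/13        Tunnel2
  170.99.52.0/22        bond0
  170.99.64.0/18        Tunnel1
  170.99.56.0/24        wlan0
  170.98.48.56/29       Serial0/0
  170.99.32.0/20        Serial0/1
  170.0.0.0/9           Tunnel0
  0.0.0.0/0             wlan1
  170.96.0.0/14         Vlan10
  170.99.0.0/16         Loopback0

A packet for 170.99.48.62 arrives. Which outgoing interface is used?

Loopback0

Routes whose prefix contains 170.99.48.62:
  0.0.0.0/0 (default, matches everything) -> wlan1
  170.0.0.0/9 (170.0.0.0 - 170.127.255.255) -> Tunnel0
  170.96.0.0/14 (170.96.0.0 - 170.99.255.255) -> Vlan10
  170.99.0.0/16 (170.99.0.0 - 170.99.255.255) -> Loopback0
More-specific entries that do NOT match:
  170.98.48.56/29 (170.98.48.56 - 170.98.48.63) does not contain 170.99.48.62
  170.35.48.0/26 (170.35.48.0 - 170.35.48.63) does not contain 170.99.48.62
  170.99.56.0/24 (170.99.56.0 - 170.99.56.255) does not contain 170.99.48.62
  170.99.52.0/22 (170.99.52.0 - 170.99.55.255) does not contain 170.99.48.62
  170.99.32.0/20 (170.99.32.0 - 170.99.47.255) does not contain 170.99.48.62
  170.99.64.0/18 (170.99.64.0 - 170.99.127.255) does not contain 170.99.48.62
Longest matching prefix is /16 -> interface Loopback0.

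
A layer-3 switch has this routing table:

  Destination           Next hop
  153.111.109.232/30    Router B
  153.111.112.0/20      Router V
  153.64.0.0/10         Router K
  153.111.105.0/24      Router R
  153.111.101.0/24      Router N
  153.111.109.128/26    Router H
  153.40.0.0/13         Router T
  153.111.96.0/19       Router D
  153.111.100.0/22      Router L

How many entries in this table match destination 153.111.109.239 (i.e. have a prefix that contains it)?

Prefixes containing 153.111.109.239:
  153.64.0.0/10 (153.64.0.0 - 153.127.255.255)
  153.111.96.0/19 (153.111.96.0 - 153.111.127.255)
Total matching entries: 2.

2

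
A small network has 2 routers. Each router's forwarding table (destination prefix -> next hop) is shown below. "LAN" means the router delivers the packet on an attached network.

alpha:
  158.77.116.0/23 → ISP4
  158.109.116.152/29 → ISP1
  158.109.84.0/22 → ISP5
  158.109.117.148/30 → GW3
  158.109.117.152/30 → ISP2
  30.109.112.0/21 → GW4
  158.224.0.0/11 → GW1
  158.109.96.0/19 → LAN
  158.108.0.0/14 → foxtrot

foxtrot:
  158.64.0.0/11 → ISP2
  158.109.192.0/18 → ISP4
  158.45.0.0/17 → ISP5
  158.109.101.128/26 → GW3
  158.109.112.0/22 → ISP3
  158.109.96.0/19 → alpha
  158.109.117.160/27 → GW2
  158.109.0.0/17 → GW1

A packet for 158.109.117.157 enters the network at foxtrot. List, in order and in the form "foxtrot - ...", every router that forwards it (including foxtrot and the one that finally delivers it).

foxtrot - alpha

At foxtrot: longest match for 158.109.117.157 is 158.109.96.0/19 -> alpha
At alpha: longest match for 158.109.117.157 is 158.109.96.0/19 -> LAN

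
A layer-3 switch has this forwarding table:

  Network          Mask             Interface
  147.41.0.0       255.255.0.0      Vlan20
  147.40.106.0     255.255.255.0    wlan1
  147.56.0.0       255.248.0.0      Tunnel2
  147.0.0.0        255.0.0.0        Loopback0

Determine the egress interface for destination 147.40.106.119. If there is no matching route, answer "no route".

wlan1

Routes whose prefix contains 147.40.106.119:
  147.0.0.0/8 (147.0.0.0 - 147.255.255.255) -> Loopback0
  147.40.106.0/24 (147.40.106.0 - 147.40.106.255) -> wlan1
Longest matching prefix is /24 -> interface wlan1.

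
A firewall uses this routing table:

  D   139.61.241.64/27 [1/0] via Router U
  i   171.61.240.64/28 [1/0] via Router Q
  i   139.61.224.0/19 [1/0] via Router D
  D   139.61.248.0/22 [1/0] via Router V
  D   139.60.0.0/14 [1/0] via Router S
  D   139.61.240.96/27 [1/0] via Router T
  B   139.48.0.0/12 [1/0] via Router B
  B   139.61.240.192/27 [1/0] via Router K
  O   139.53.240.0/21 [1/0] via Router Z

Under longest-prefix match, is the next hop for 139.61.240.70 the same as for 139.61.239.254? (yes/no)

139.61.240.70: longest match 139.61.224.0/19 -> Router D
139.61.239.254: longest match 139.61.224.0/19 -> Router D

yes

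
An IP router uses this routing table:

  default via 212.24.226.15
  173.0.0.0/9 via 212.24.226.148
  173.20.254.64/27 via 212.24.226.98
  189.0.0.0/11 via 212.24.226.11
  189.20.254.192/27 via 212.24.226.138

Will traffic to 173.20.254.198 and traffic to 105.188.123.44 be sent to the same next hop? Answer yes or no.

no

173.20.254.198: longest match 173.0.0.0/9 -> 212.24.226.148
105.188.123.44: longest match 0.0.0.0/0 -> 212.24.226.15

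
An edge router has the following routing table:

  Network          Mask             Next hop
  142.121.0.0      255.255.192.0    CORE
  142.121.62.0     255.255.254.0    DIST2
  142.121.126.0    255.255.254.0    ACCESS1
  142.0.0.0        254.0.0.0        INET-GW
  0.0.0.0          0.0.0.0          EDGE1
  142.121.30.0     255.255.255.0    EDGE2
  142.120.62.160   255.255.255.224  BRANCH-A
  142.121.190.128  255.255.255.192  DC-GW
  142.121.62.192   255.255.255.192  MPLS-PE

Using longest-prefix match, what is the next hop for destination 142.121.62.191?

DIST2

Routes whose prefix contains 142.121.62.191:
  0.0.0.0/0 (default, matches everything) -> EDGE1
  142.0.0.0/7 (142.0.0.0 - 143.255.255.255) -> INET-GW
  142.121.0.0/18 (142.121.0.0 - 142.121.63.255) -> CORE
  142.121.62.0/23 (142.121.62.0 - 142.121.63.255) -> DIST2
More-specific entries that do NOT match:
  142.120.62.160/27 (142.120.62.160 - 142.120.62.191) does not contain 142.121.62.191
  142.121.190.128/26 (142.121.190.128 - 142.121.190.191) does not contain 142.121.62.191
  142.121.62.192/26 (142.121.62.192 - 142.121.62.255) does not contain 142.121.62.191
  142.121.30.0/24 (142.121.30.0 - 142.121.30.255) does not contain 142.121.62.191
Longest matching prefix is /23 -> next hop DIST2.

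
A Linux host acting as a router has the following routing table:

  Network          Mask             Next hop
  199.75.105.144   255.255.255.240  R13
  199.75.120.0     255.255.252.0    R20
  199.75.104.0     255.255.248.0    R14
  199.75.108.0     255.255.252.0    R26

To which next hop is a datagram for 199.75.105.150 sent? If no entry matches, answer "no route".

Routes whose prefix contains 199.75.105.150:
  199.75.104.0/21 (199.75.104.0 - 199.75.111.255) -> R14
  199.75.105.144/28 (199.75.105.144 - 199.75.105.159) -> R13
Longest matching prefix is /28 -> next hop R13.

R13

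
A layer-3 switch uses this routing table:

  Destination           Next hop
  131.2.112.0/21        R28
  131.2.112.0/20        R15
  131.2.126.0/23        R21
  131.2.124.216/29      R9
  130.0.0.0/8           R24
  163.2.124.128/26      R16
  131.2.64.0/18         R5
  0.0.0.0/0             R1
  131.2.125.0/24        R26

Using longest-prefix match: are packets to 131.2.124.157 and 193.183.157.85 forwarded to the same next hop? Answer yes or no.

131.2.124.157: longest match 131.2.112.0/20 -> R15
193.183.157.85: longest match 0.0.0.0/0 -> R1

no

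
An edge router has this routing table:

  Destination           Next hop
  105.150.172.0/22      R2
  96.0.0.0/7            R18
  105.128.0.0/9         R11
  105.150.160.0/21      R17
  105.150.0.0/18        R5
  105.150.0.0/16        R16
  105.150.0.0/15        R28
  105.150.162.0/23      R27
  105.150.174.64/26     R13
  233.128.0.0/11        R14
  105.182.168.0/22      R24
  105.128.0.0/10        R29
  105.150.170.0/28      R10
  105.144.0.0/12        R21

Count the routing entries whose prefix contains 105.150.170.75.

Prefixes containing 105.150.170.75:
  105.128.0.0/9 (105.128.0.0 - 105.255.255.255)
  105.128.0.0/10 (105.128.0.0 - 105.191.255.255)
  105.144.0.0/12 (105.144.0.0 - 105.159.255.255)
  105.150.0.0/15 (105.150.0.0 - 105.151.255.255)
  105.150.0.0/16 (105.150.0.0 - 105.150.255.255)
Total matching entries: 5.

5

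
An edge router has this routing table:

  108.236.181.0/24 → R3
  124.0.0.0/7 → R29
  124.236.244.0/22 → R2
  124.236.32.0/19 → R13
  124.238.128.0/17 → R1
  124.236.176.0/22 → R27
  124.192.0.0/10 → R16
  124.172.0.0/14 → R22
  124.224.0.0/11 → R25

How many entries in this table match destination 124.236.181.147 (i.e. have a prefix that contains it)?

Prefixes containing 124.236.181.147:
  124.0.0.0/7 (124.0.0.0 - 125.255.255.255)
  124.192.0.0/10 (124.192.0.0 - 124.255.255.255)
  124.224.0.0/11 (124.224.0.0 - 124.255.255.255)
Total matching entries: 3.

3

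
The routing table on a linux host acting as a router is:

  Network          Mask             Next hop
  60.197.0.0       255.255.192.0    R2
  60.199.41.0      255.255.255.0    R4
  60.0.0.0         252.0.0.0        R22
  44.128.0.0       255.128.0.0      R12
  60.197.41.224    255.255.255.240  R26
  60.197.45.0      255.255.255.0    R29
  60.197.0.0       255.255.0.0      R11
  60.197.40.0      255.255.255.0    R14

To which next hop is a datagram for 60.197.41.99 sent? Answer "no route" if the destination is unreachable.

Routes whose prefix contains 60.197.41.99:
  60.0.0.0/6 (60.0.0.0 - 63.255.255.255) -> R22
  60.197.0.0/16 (60.197.0.0 - 60.197.255.255) -> R11
  60.197.0.0/18 (60.197.0.0 - 60.197.63.255) -> R2
More-specific entries that do NOT match:
  60.197.41.224/28 (60.197.41.224 - 60.197.41.239) does not contain 60.197.41.99
  60.199.41.0/24 (60.199.41.0 - 60.199.41.255) does not contain 60.197.41.99
  60.197.45.0/24 (60.197.45.0 - 60.197.45.255) does not contain 60.197.41.99
  60.197.40.0/24 (60.197.40.0 - 60.197.40.255) does not contain 60.197.41.99
Longest matching prefix is /18 -> next hop R2.

R2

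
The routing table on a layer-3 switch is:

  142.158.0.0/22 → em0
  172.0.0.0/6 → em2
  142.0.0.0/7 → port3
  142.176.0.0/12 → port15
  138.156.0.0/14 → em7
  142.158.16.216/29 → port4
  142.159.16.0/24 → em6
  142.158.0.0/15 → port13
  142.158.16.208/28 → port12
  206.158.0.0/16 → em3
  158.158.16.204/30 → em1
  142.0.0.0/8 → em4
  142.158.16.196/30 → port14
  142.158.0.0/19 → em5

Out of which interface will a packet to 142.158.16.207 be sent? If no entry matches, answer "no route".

em5

Routes whose prefix contains 142.158.16.207:
  142.0.0.0/7 (142.0.0.0 - 143.255.255.255) -> port3
  142.0.0.0/8 (142.0.0.0 - 142.255.255.255) -> em4
  142.158.0.0/15 (142.158.0.0 - 142.159.255.255) -> port13
  142.158.0.0/19 (142.158.0.0 - 142.158.31.255) -> em5
More-specific entries that do NOT match:
  158.158.16.204/30 (158.158.16.204 - 158.158.16.207) does not contain 142.158.16.207
  142.158.16.196/30 (142.158.16.196 - 142.158.16.199) does not contain 142.158.16.207
  142.158.16.216/29 (142.158.16.216 - 142.158.16.223) does not contain 142.158.16.207
  142.158.16.208/28 (142.158.16.208 - 142.158.16.223) does not contain 142.158.16.207
  142.159.16.0/24 (142.159.16.0 - 142.159.16.255) does not contain 142.158.16.207
  142.158.0.0/22 (142.158.0.0 - 142.158.3.255) does not contain 142.158.16.207
Longest matching prefix is /19 -> interface em5.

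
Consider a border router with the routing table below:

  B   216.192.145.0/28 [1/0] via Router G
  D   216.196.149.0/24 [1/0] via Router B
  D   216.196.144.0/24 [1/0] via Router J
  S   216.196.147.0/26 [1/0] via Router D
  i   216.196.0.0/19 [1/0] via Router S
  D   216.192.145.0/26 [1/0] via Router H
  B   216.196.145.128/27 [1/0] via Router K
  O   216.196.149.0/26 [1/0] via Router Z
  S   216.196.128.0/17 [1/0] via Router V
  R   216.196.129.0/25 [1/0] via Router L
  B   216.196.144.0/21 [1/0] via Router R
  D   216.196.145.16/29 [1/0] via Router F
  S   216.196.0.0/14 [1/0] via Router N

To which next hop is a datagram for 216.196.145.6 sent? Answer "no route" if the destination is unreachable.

Routes whose prefix contains 216.196.145.6:
  216.196.0.0/14 (216.196.0.0 - 216.199.255.255) -> Router N
  216.196.128.0/17 (216.196.128.0 - 216.196.255.255) -> Router V
  216.196.144.0/21 (216.196.144.0 - 216.196.151.255) -> Router R
More-specific entries that do NOT match:
  216.196.145.16/29 (216.196.145.16 - 216.196.145.23) does not contain 216.196.145.6
  216.192.145.0/28 (216.192.145.0 - 216.192.145.15) does not contain 216.196.145.6
  216.196.145.128/27 (216.196.145.128 - 216.196.145.159) does not contain 216.196.145.6
  216.196.147.0/26 (216.196.147.0 - 216.196.147.63) does not contain 216.196.145.6
  216.192.145.0/26 (216.192.145.0 - 216.192.145.63) does not contain 216.196.145.6
  216.196.149.0/26 (216.196.149.0 - 216.196.149.63) does not contain 216.196.145.6
  216.196.129.0/25 (216.196.129.0 - 216.196.129.127) does not contain 216.196.145.6
  216.196.149.0/24 (216.196.149.0 - 216.196.149.255) does not contain 216.196.145.6
  216.196.144.0/24 (216.196.144.0 - 216.196.144.255) does not contain 216.196.145.6
Longest matching prefix is /21 -> next hop Router R.

Router R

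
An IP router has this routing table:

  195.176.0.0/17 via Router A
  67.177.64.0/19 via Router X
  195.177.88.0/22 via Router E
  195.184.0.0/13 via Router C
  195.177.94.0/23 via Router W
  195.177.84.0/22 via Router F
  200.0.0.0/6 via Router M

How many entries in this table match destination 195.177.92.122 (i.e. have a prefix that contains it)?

0

No listed prefix contains 195.177.92.122.
Total matching entries: 0.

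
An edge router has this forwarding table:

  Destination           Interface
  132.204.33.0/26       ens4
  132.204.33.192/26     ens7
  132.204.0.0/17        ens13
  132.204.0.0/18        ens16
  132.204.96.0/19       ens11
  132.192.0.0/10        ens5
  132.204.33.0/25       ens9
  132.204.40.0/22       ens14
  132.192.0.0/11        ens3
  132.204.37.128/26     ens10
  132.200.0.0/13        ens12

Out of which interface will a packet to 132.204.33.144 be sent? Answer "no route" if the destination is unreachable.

Routes whose prefix contains 132.204.33.144:
  132.192.0.0/10 (132.192.0.0 - 132.255.255.255) -> ens5
  132.192.0.0/11 (132.192.0.0 - 132.223.255.255) -> ens3
  132.200.0.0/13 (132.200.0.0 - 132.207.255.255) -> ens12
  132.204.0.0/17 (132.204.0.0 - 132.204.127.255) -> ens13
  132.204.0.0/18 (132.204.0.0 - 132.204.63.255) -> ens16
More-specific entries that do NOT match:
  132.204.33.0/26 (132.204.33.0 - 132.204.33.63) does not contain 132.204.33.144
  132.204.33.192/26 (132.204.33.192 - 132.204.33.255) does not contain 132.204.33.144
  132.204.37.128/26 (132.204.37.128 - 132.204.37.191) does not contain 132.204.33.144
  132.204.33.0/25 (132.204.33.0 - 132.204.33.127) does not contain 132.204.33.144
  132.204.40.0/22 (132.204.40.0 - 132.204.43.255) does not contain 132.204.33.144
  132.204.96.0/19 (132.204.96.0 - 132.204.127.255) does not contain 132.204.33.144
Longest matching prefix is /18 -> interface ens16.

ens16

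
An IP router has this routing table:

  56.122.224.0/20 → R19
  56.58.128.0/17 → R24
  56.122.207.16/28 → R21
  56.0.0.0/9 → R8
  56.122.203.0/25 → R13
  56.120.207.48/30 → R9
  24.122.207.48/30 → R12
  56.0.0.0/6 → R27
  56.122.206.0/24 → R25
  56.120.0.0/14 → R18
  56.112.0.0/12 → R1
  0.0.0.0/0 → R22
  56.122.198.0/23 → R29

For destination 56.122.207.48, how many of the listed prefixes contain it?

Prefixes containing 56.122.207.48:
  0.0.0.0/0 (default, matches everything)
  56.0.0.0/6 (56.0.0.0 - 59.255.255.255)
  56.0.0.0/9 (56.0.0.0 - 56.127.255.255)
  56.112.0.0/12 (56.112.0.0 - 56.127.255.255)
  56.120.0.0/14 (56.120.0.0 - 56.123.255.255)
Total matching entries: 5.

5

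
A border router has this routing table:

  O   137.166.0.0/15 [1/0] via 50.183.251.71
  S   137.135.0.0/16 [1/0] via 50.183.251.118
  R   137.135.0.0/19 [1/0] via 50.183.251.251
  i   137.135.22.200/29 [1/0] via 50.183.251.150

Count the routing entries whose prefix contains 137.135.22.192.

2

Prefixes containing 137.135.22.192:
  137.135.0.0/16 (137.135.0.0 - 137.135.255.255)
  137.135.0.0/19 (137.135.0.0 - 137.135.31.255)
Total matching entries: 2.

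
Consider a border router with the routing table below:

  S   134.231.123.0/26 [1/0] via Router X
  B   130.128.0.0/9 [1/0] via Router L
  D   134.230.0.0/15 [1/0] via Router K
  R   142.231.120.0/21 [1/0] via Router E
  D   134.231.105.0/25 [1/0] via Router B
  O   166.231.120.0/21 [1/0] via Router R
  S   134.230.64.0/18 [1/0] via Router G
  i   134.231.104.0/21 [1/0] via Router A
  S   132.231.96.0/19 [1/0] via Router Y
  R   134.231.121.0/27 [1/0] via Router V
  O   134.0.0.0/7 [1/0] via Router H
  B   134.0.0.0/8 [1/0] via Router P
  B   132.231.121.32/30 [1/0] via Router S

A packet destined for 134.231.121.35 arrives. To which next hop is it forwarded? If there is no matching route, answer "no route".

Router K

Routes whose prefix contains 134.231.121.35:
  134.0.0.0/7 (134.0.0.0 - 135.255.255.255) -> Router H
  134.0.0.0/8 (134.0.0.0 - 134.255.255.255) -> Router P
  134.230.0.0/15 (134.230.0.0 - 134.231.255.255) -> Router K
More-specific entries that do NOT match:
  132.231.121.32/30 (132.231.121.32 - 132.231.121.35) does not contain 134.231.121.35
  134.231.121.0/27 (134.231.121.0 - 134.231.121.31) does not contain 134.231.121.35
  134.231.123.0/26 (134.231.123.0 - 134.231.123.63) does not contain 134.231.121.35
  134.231.105.0/25 (134.231.105.0 - 134.231.105.127) does not contain 134.231.121.35
  142.231.120.0/21 (142.231.120.0 - 142.231.127.255) does not contain 134.231.121.35
  166.231.120.0/21 (166.231.120.0 - 166.231.127.255) does not contain 134.231.121.35
  134.231.104.0/21 (134.231.104.0 - 134.231.111.255) does not contain 134.231.121.35
  132.231.96.0/19 (132.231.96.0 - 132.231.127.255) does not contain 134.231.121.35
  134.230.64.0/18 (134.230.64.0 - 134.230.127.255) does not contain 134.231.121.35
Longest matching prefix is /15 -> next hop Router K.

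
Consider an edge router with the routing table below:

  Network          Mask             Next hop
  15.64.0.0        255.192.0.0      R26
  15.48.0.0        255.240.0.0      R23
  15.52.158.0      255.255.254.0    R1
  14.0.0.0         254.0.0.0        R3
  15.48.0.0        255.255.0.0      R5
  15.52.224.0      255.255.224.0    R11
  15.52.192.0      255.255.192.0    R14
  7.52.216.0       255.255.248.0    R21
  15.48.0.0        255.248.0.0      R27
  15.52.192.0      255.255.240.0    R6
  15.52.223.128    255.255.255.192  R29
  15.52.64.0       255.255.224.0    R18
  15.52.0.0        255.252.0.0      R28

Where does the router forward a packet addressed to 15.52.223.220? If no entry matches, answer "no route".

R14

Routes whose prefix contains 15.52.223.220:
  14.0.0.0/7 (14.0.0.0 - 15.255.255.255) -> R3
  15.48.0.0/12 (15.48.0.0 - 15.63.255.255) -> R23
  15.48.0.0/13 (15.48.0.0 - 15.55.255.255) -> R27
  15.52.0.0/14 (15.52.0.0 - 15.55.255.255) -> R28
  15.52.192.0/18 (15.52.192.0 - 15.52.255.255) -> R14
More-specific entries that do NOT match:
  15.52.223.128/26 (15.52.223.128 - 15.52.223.191) does not contain 15.52.223.220
  15.52.158.0/23 (15.52.158.0 - 15.52.159.255) does not contain 15.52.223.220
  7.52.216.0/21 (7.52.216.0 - 7.52.223.255) does not contain 15.52.223.220
  15.52.192.0/20 (15.52.192.0 - 15.52.207.255) does not contain 15.52.223.220
  15.52.224.0/19 (15.52.224.0 - 15.52.255.255) does not contain 15.52.223.220
  15.52.64.0/19 (15.52.64.0 - 15.52.95.255) does not contain 15.52.223.220
Longest matching prefix is /18 -> next hop R14.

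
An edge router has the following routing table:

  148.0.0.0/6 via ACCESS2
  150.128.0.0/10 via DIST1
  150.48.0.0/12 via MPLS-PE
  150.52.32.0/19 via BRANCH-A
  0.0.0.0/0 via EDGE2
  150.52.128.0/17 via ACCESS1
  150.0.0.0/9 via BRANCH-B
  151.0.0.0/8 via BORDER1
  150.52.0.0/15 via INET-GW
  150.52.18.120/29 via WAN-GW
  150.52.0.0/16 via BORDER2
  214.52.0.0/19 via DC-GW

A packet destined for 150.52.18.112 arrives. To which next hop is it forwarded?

Routes whose prefix contains 150.52.18.112:
  0.0.0.0/0 (default, matches everything) -> EDGE2
  148.0.0.0/6 (148.0.0.0 - 151.255.255.255) -> ACCESS2
  150.0.0.0/9 (150.0.0.0 - 150.127.255.255) -> BRANCH-B
  150.48.0.0/12 (150.48.0.0 - 150.63.255.255) -> MPLS-PE
  150.52.0.0/15 (150.52.0.0 - 150.53.255.255) -> INET-GW
  150.52.0.0/16 (150.52.0.0 - 150.52.255.255) -> BORDER2
More-specific entries that do NOT match:
  150.52.18.120/29 (150.52.18.120 - 150.52.18.127) does not contain 150.52.18.112
  150.52.32.0/19 (150.52.32.0 - 150.52.63.255) does not contain 150.52.18.112
  214.52.0.0/19 (214.52.0.0 - 214.52.31.255) does not contain 150.52.18.112
  150.52.128.0/17 (150.52.128.0 - 150.52.255.255) does not contain 150.52.18.112
Longest matching prefix is /16 -> next hop BORDER2.

BORDER2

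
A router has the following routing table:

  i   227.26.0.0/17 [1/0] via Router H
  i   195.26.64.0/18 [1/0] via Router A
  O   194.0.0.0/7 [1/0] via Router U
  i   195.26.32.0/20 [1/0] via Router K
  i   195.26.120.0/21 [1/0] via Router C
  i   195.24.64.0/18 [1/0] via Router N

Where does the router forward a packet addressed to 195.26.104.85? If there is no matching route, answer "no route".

Router A

Routes whose prefix contains 195.26.104.85:
  194.0.0.0/7 (194.0.0.0 - 195.255.255.255) -> Router U
  195.26.64.0/18 (195.26.64.0 - 195.26.127.255) -> Router A
More-specific entries that do NOT match:
  195.26.120.0/21 (195.26.120.0 - 195.26.127.255) does not contain 195.26.104.85
  195.26.32.0/20 (195.26.32.0 - 195.26.47.255) does not contain 195.26.104.85
Longest matching prefix is /18 -> next hop Router A.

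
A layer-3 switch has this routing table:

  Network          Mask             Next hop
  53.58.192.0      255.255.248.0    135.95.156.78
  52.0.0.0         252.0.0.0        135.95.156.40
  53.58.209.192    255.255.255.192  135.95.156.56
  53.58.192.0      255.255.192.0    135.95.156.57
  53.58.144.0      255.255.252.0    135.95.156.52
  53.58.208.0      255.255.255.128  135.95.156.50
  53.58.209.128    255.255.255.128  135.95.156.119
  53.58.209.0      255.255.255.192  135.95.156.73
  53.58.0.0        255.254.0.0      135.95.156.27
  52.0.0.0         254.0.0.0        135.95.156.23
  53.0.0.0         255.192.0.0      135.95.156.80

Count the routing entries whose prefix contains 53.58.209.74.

Prefixes containing 53.58.209.74:
  52.0.0.0/6 (52.0.0.0 - 55.255.255.255)
  52.0.0.0/7 (52.0.0.0 - 53.255.255.255)
  53.0.0.0/10 (53.0.0.0 - 53.63.255.255)
  53.58.0.0/15 (53.58.0.0 - 53.59.255.255)
  53.58.192.0/18 (53.58.192.0 - 53.58.255.255)
Total matching entries: 5.

5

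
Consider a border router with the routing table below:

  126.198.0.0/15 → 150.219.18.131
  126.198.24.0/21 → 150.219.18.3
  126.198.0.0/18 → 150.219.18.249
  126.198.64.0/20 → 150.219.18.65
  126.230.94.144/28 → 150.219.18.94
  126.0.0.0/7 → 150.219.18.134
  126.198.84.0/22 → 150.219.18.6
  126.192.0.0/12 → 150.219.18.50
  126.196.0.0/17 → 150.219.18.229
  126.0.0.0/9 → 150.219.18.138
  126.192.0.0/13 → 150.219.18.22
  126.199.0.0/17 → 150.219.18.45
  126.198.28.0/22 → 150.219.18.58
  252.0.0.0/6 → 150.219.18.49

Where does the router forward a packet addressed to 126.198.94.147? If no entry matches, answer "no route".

Routes whose prefix contains 126.198.94.147:
  126.0.0.0/7 (126.0.0.0 - 127.255.255.255) -> 150.219.18.134
  126.192.0.0/12 (126.192.0.0 - 126.207.255.255) -> 150.219.18.50
  126.192.0.0/13 (126.192.0.0 - 126.199.255.255) -> 150.219.18.22
  126.198.0.0/15 (126.198.0.0 - 126.199.255.255) -> 150.219.18.131
More-specific entries that do NOT match:
  126.230.94.144/28 (126.230.94.144 - 126.230.94.159) does not contain 126.198.94.147
  126.198.84.0/22 (126.198.84.0 - 126.198.87.255) does not contain 126.198.94.147
  126.198.28.0/22 (126.198.28.0 - 126.198.31.255) does not contain 126.198.94.147
  126.198.24.0/21 (126.198.24.0 - 126.198.31.255) does not contain 126.198.94.147
  126.198.64.0/20 (126.198.64.0 - 126.198.79.255) does not contain 126.198.94.147
  126.198.0.0/18 (126.198.0.0 - 126.198.63.255) does not contain 126.198.94.147
  126.196.0.0/17 (126.196.0.0 - 126.196.127.255) does not contain 126.198.94.147
  126.199.0.0/17 (126.199.0.0 - 126.199.127.255) does not contain 126.198.94.147
Longest matching prefix is /15 -> next hop 150.219.18.131.

150.219.18.131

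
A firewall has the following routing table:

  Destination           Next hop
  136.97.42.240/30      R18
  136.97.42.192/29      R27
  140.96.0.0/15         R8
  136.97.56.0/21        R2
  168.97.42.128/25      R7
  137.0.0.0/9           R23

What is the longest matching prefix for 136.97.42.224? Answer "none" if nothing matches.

none

136.97.42.224 is outside every listed prefix and there is no default route.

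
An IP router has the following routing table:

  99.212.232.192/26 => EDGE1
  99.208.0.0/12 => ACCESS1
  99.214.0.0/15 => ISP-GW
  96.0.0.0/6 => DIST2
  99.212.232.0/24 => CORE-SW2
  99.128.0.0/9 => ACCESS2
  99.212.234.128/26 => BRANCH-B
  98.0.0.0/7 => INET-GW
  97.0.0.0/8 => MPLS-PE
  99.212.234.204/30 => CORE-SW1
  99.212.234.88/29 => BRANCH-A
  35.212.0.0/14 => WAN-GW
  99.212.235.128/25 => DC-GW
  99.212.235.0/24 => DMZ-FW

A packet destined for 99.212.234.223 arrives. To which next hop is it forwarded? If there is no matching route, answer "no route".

ACCESS1

Routes whose prefix contains 99.212.234.223:
  96.0.0.0/6 (96.0.0.0 - 99.255.255.255) -> DIST2
  98.0.0.0/7 (98.0.0.0 - 99.255.255.255) -> INET-GW
  99.128.0.0/9 (99.128.0.0 - 99.255.255.255) -> ACCESS2
  99.208.0.0/12 (99.208.0.0 - 99.223.255.255) -> ACCESS1
More-specific entries that do NOT match:
  99.212.234.204/30 (99.212.234.204 - 99.212.234.207) does not contain 99.212.234.223
  99.212.234.88/29 (99.212.234.88 - 99.212.234.95) does not contain 99.212.234.223
  99.212.232.192/26 (99.212.232.192 - 99.212.232.255) does not contain 99.212.234.223
  99.212.234.128/26 (99.212.234.128 - 99.212.234.191) does not contain 99.212.234.223
  99.212.235.128/25 (99.212.235.128 - 99.212.235.255) does not contain 99.212.234.223
  99.212.232.0/24 (99.212.232.0 - 99.212.232.255) does not contain 99.212.234.223
  99.212.235.0/24 (99.212.235.0 - 99.212.235.255) does not contain 99.212.234.223
  99.214.0.0/15 (99.214.0.0 - 99.215.255.255) does not contain 99.212.234.223
  35.212.0.0/14 (35.212.0.0 - 35.215.255.255) does not contain 99.212.234.223
Longest matching prefix is /12 -> next hop ACCESS1.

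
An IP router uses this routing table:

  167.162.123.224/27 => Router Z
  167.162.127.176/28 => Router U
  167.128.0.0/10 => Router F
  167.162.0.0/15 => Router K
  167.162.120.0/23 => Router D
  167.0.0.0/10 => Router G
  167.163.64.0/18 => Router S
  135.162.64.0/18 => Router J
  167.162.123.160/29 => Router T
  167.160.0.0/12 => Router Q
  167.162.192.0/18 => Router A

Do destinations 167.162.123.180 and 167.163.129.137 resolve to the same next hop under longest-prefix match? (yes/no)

yes

167.162.123.180: longest match 167.162.0.0/15 -> Router K
167.163.129.137: longest match 167.162.0.0/15 -> Router K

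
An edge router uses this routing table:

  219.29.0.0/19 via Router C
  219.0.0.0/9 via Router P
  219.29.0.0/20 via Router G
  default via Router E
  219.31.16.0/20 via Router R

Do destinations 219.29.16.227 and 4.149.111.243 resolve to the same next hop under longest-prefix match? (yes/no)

no

219.29.16.227: longest match 219.29.0.0/19 -> Router C
4.149.111.243: longest match 0.0.0.0/0 -> Router E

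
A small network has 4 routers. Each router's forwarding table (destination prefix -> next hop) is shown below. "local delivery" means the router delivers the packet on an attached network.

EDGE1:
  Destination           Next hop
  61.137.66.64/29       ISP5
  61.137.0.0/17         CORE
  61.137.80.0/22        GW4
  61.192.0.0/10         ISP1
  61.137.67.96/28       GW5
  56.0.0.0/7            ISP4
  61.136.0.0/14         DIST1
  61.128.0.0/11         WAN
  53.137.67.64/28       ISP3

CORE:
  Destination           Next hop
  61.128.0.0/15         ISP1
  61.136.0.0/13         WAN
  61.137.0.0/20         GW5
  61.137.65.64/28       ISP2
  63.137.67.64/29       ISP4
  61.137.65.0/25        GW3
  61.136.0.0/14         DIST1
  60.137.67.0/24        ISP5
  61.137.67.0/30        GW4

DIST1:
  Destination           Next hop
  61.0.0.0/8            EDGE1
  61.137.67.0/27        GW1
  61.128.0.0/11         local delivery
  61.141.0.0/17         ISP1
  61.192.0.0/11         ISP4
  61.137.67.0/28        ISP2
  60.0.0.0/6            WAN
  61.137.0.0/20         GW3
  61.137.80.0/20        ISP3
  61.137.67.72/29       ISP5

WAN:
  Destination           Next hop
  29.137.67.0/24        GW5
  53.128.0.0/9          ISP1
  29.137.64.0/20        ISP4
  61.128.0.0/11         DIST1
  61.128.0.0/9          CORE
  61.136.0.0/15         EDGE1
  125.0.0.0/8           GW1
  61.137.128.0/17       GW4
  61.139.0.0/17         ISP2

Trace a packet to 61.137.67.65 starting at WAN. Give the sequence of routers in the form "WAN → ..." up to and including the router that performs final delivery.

At WAN: longest match for 61.137.67.65 is 61.136.0.0/15 -> EDGE1
At EDGE1: longest match for 61.137.67.65 is 61.137.0.0/17 -> CORE
At CORE: longest match for 61.137.67.65 is 61.136.0.0/14 -> DIST1
At DIST1: longest match for 61.137.67.65 is 61.128.0.0/11 -> local delivery

WAN → EDGE1 → CORE → DIST1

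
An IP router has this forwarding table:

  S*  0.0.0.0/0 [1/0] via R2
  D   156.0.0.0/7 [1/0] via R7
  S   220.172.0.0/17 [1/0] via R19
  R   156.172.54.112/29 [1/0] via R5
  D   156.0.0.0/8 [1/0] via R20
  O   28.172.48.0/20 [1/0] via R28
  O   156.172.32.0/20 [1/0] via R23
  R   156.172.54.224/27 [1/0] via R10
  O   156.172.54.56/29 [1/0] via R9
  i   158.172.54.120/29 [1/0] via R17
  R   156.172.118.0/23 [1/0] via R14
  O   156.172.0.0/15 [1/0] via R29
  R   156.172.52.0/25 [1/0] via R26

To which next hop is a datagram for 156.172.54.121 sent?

R29

Routes whose prefix contains 156.172.54.121:
  0.0.0.0/0 (default, matches everything) -> R2
  156.0.0.0/7 (156.0.0.0 - 157.255.255.255) -> R7
  156.0.0.0/8 (156.0.0.0 - 156.255.255.255) -> R20
  156.172.0.0/15 (156.172.0.0 - 156.173.255.255) -> R29
More-specific entries that do NOT match:
  156.172.54.112/29 (156.172.54.112 - 156.172.54.119) does not contain 156.172.54.121
  156.172.54.56/29 (156.172.54.56 - 156.172.54.63) does not contain 156.172.54.121
  158.172.54.120/29 (158.172.54.120 - 158.172.54.127) does not contain 156.172.54.121
  156.172.54.224/27 (156.172.54.224 - 156.172.54.255) does not contain 156.172.54.121
  156.172.52.0/25 (156.172.52.0 - 156.172.52.127) does not contain 156.172.54.121
  156.172.118.0/23 (156.172.118.0 - 156.172.119.255) does not contain 156.172.54.121
  28.172.48.0/20 (28.172.48.0 - 28.172.63.255) does not contain 156.172.54.121
  156.172.32.0/20 (156.172.32.0 - 156.172.47.255) does not contain 156.172.54.121
  220.172.0.0/17 (220.172.0.0 - 220.172.127.255) does not contain 156.172.54.121
Longest matching prefix is /15 -> next hop R29.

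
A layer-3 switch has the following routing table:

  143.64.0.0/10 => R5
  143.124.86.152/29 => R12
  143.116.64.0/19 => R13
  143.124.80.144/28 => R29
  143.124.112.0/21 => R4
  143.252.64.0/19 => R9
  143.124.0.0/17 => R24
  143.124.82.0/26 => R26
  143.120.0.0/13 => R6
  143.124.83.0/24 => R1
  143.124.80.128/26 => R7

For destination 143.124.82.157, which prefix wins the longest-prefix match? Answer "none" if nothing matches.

Entries matching 143.124.82.157:
  143.64.0.0/10 (143.64.0.0 - 143.127.255.255)
  143.120.0.0/13 (143.120.0.0 - 143.127.255.255)
  143.124.0.0/17 (143.124.0.0 - 143.124.127.255)
Most specific is 143.124.0.0/17.

143.124.0.0/17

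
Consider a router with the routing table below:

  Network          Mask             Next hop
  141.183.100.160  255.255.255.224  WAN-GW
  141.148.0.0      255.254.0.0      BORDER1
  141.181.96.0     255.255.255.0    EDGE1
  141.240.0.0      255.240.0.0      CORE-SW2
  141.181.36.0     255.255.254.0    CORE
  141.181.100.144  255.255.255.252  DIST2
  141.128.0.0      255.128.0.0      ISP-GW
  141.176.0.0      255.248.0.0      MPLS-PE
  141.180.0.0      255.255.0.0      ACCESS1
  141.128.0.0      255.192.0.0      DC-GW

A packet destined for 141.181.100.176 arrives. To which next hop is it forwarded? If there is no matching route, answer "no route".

MPLS-PE

Routes whose prefix contains 141.181.100.176:
  141.128.0.0/9 (141.128.0.0 - 141.255.255.255) -> ISP-GW
  141.128.0.0/10 (141.128.0.0 - 141.191.255.255) -> DC-GW
  141.176.0.0/13 (141.176.0.0 - 141.183.255.255) -> MPLS-PE
More-specific entries that do NOT match:
  141.181.100.144/30 (141.181.100.144 - 141.181.100.147) does not contain 141.181.100.176
  141.183.100.160/27 (141.183.100.160 - 141.183.100.191) does not contain 141.181.100.176
  141.181.96.0/24 (141.181.96.0 - 141.181.96.255) does not contain 141.181.100.176
  141.181.36.0/23 (141.181.36.0 - 141.181.37.255) does not contain 141.181.100.176
  141.180.0.0/16 (141.180.0.0 - 141.180.255.255) does not contain 141.181.100.176
  141.148.0.0/15 (141.148.0.0 - 141.149.255.255) does not contain 141.181.100.176
Longest matching prefix is /13 -> next hop MPLS-PE.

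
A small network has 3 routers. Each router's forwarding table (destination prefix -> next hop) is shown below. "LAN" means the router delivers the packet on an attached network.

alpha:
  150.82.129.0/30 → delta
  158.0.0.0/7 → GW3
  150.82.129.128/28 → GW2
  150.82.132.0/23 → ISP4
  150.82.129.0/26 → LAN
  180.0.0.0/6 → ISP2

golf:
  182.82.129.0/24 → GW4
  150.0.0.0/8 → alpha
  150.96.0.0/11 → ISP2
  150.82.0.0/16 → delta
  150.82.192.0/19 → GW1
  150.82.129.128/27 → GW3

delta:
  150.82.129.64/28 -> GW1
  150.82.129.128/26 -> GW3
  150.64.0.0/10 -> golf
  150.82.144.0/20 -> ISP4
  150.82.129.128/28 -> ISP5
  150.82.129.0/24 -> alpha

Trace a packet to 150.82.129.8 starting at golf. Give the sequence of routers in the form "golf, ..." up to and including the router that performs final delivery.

golf, delta, alpha

At golf: longest match for 150.82.129.8 is 150.82.0.0/16 -> delta
At delta: longest match for 150.82.129.8 is 150.82.129.0/24 -> alpha
At alpha: longest match for 150.82.129.8 is 150.82.129.0/26 -> LAN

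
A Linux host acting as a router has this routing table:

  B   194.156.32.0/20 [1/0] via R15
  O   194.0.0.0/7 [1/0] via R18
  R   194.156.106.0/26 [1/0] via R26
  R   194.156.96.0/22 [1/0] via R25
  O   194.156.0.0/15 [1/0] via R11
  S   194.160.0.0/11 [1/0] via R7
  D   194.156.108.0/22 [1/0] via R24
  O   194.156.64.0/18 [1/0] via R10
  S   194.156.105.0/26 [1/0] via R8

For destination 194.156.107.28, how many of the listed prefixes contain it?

3

Prefixes containing 194.156.107.28:
  194.0.0.0/7 (194.0.0.0 - 195.255.255.255)
  194.156.0.0/15 (194.156.0.0 - 194.157.255.255)
  194.156.64.0/18 (194.156.64.0 - 194.156.127.255)
Total matching entries: 3.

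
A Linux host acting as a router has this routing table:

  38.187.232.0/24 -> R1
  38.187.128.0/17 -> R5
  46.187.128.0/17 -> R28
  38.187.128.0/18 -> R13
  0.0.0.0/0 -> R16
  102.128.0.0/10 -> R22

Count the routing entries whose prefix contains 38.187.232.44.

3

Prefixes containing 38.187.232.44:
  0.0.0.0/0 (default, matches everything)
  38.187.128.0/17 (38.187.128.0 - 38.187.255.255)
  38.187.232.0/24 (38.187.232.0 - 38.187.232.255)
Total matching entries: 3.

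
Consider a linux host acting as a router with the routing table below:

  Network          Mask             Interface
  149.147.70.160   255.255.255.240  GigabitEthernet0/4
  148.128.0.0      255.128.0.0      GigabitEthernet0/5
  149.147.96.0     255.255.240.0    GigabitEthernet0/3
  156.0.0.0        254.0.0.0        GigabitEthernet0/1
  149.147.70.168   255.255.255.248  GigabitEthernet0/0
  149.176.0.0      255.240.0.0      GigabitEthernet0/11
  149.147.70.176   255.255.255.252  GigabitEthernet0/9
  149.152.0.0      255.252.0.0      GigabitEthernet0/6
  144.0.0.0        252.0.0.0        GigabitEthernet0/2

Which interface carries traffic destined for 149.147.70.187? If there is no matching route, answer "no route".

No entry's prefix contains 149.147.70.187; there is no default route.

no route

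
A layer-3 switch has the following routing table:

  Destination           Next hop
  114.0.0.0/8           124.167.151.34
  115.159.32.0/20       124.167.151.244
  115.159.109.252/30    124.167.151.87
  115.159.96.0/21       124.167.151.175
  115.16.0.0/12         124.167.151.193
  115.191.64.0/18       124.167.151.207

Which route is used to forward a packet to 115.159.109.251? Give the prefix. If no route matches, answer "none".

none

115.159.109.251 is outside every listed prefix and there is no default route.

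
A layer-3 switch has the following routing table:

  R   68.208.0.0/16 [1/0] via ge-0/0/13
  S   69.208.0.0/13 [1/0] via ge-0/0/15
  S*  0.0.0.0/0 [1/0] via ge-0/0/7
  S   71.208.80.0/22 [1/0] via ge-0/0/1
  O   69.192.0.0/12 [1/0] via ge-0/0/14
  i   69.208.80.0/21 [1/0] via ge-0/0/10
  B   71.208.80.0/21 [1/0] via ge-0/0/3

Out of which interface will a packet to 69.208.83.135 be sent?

ge-0/0/10

Routes whose prefix contains 69.208.83.135:
  0.0.0.0/0 (default, matches everything) -> ge-0/0/7
  69.208.0.0/13 (69.208.0.0 - 69.215.255.255) -> ge-0/0/15
  69.208.80.0/21 (69.208.80.0 - 69.208.87.255) -> ge-0/0/10
More-specific entries that do NOT match:
  71.208.80.0/22 (71.208.80.0 - 71.208.83.255) does not contain 69.208.83.135
Longest matching prefix is /21 -> interface ge-0/0/10.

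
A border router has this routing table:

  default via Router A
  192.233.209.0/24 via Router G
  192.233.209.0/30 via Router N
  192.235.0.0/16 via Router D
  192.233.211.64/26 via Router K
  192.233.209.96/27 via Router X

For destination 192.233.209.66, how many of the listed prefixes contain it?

Prefixes containing 192.233.209.66:
  0.0.0.0/0 (default, matches everything)
  192.233.209.0/24 (192.233.209.0 - 192.233.209.255)
Total matching entries: 2.

2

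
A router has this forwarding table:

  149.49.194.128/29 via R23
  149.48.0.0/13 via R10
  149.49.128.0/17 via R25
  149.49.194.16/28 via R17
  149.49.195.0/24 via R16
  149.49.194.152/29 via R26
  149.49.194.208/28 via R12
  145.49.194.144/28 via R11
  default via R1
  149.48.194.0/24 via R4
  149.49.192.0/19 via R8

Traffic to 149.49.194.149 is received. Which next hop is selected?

Routes whose prefix contains 149.49.194.149:
  0.0.0.0/0 (default, matches everything) -> R1
  149.48.0.0/13 (149.48.0.0 - 149.55.255.255) -> R10
  149.49.128.0/17 (149.49.128.0 - 149.49.255.255) -> R25
  149.49.192.0/19 (149.49.192.0 - 149.49.223.255) -> R8
More-specific entries that do NOT match:
  149.49.194.128/29 (149.49.194.128 - 149.49.194.135) does not contain 149.49.194.149
  149.49.194.152/29 (149.49.194.152 - 149.49.194.159) does not contain 149.49.194.149
  149.49.194.16/28 (149.49.194.16 - 149.49.194.31) does not contain 149.49.194.149
  149.49.194.208/28 (149.49.194.208 - 149.49.194.223) does not contain 149.49.194.149
  145.49.194.144/28 (145.49.194.144 - 145.49.194.159) does not contain 149.49.194.149
  149.49.195.0/24 (149.49.195.0 - 149.49.195.255) does not contain 149.49.194.149
  149.48.194.0/24 (149.48.194.0 - 149.48.194.255) does not contain 149.49.194.149
Longest matching prefix is /19 -> next hop R8.

R8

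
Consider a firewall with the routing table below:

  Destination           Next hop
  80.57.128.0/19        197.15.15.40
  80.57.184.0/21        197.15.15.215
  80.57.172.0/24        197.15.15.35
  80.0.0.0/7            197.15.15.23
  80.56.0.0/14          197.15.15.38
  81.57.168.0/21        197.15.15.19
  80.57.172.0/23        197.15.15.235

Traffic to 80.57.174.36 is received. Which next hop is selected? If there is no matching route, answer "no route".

Routes whose prefix contains 80.57.174.36:
  80.0.0.0/7 (80.0.0.0 - 81.255.255.255) -> 197.15.15.23
  80.56.0.0/14 (80.56.0.0 - 80.59.255.255) -> 197.15.15.38
More-specific entries that do NOT match:
  80.57.172.0/24 (80.57.172.0 - 80.57.172.255) does not contain 80.57.174.36
  80.57.172.0/23 (80.57.172.0 - 80.57.173.255) does not contain 80.57.174.36
  80.57.184.0/21 (80.57.184.0 - 80.57.191.255) does not contain 80.57.174.36
  81.57.168.0/21 (81.57.168.0 - 81.57.175.255) does not contain 80.57.174.36
  80.57.128.0/19 (80.57.128.0 - 80.57.159.255) does not contain 80.57.174.36
Longest matching prefix is /14 -> next hop 197.15.15.38.

197.15.15.38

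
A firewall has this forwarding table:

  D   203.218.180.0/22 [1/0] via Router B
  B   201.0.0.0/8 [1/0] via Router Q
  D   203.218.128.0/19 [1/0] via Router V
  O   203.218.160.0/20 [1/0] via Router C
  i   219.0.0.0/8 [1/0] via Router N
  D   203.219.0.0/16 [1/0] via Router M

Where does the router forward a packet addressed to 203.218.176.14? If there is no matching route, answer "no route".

No entry's prefix contains 203.218.176.14; there is no default route.

no route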